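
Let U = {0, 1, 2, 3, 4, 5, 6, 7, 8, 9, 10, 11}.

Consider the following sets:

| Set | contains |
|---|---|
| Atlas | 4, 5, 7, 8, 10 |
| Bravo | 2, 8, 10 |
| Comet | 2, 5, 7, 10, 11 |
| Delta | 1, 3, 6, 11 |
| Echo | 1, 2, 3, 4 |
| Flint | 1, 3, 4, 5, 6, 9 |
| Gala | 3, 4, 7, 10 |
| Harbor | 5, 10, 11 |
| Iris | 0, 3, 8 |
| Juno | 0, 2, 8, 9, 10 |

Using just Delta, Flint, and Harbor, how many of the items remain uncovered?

Union of Delta, Flint, Harbor = {1, 3, 4, 5, 6, 9, 10, 11}.
Not covered: 0, 2, 7, 8 — 4 items.

4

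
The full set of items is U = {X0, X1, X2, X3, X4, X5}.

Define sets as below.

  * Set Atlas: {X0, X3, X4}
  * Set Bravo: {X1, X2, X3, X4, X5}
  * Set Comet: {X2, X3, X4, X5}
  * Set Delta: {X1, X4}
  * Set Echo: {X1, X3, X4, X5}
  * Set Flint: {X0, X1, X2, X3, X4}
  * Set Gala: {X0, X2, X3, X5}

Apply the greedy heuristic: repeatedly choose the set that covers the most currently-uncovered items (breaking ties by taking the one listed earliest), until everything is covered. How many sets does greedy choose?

2

Greedy: pick Bravo (covers 5 new) → pick Atlas (covers 1 new). Total picks: 2.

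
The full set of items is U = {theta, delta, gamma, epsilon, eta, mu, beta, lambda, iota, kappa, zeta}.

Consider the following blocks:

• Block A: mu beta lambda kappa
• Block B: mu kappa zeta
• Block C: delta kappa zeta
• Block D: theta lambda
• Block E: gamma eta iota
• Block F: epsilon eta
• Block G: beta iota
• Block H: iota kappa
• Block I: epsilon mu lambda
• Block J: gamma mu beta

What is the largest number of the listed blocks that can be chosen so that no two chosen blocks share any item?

B, D, F, G are pairwise disjoint (B={mu,kappa,zeta}; D={theta,lambda}; F={epsilon,eta}; G={beta,iota}).
Every remaining block overlaps one of these, and no 5 of the listed blocks are pairwise disjoint, so 4 is the maximum.

4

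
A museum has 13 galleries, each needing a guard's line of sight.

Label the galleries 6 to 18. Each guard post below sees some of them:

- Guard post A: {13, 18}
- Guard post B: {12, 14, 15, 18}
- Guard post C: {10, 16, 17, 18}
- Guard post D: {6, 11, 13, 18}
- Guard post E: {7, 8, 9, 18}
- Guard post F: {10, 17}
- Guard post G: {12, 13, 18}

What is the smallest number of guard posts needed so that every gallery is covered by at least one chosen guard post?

B and C and D and E together: B ∪ C ∪ D ∪ E = {6, 7, 8, 9, 10, 11, 12, 13, 14, 15, 16, 17, 18} — every gallery is covered.
Each guard post has at most 4 galleries, and 3·4 = 12 < 13 — so at least 4 guard posts are needed, and 4 is optimal.

4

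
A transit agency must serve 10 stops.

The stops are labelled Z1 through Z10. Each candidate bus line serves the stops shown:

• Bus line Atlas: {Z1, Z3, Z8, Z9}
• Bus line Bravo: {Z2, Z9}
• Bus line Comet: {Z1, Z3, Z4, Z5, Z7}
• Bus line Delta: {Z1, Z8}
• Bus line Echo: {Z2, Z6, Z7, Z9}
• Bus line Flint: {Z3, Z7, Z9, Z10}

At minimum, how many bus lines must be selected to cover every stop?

Take {Atlas, Comet, Echo, Flint}. Their union is {Z1, Z2, Z3, Z4, Z5, Z6, Z7, Z8, Z9, Z10}, which is all 10 stops.
No 3 of the 6 bus lines cover everything (all 20 combinations miss at least one stop), so 4 is optimal.

4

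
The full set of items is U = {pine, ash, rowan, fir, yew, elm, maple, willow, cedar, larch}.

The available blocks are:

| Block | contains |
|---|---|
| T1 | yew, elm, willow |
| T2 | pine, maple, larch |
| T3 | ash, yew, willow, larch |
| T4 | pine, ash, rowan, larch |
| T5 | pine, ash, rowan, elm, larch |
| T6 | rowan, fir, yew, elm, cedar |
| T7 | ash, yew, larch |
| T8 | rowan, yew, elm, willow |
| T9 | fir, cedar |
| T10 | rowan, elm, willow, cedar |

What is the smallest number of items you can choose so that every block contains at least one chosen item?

H = {pine, yew, cedar} meets every block (each contains at least one member of H), and |H| = 3.
The blocks T1, T4, T9 are pairwise disjoint, so any hitting set needs a separate item for each — at least 3. Hence 3 is optimal.

3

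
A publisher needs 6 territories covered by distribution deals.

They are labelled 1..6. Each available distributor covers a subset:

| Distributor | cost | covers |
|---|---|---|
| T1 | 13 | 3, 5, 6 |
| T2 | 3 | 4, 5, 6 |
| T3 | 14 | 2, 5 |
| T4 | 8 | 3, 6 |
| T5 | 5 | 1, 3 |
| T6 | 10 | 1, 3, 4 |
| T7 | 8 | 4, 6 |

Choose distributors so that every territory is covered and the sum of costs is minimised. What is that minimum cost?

22

T2, T3, T5 together cover every territory (T2 ∪ T3 ∪ T5 = {1, 2, 3, 4, 5, 6}); total cost 3 + 14 + 5 = 22.
No covering selection has total cost below 22.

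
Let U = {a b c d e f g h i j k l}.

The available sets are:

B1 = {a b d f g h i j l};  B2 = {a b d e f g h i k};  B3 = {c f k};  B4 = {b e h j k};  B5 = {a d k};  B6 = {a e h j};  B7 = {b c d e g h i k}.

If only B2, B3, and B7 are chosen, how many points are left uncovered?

2

Union of B2, B3, B7 = {a, b, c, d, e, f, g, h, i, k}.
Not covered: j, l — 2 points.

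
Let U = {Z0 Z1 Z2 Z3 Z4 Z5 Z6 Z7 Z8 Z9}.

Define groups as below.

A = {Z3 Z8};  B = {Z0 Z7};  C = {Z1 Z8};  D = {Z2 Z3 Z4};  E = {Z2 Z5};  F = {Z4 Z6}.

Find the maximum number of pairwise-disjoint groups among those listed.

4

A, B, E, F are pairwise disjoint (A={Z3,Z8}; B={Z0,Z7}; E={Z2,Z5}; F={Z4,Z6}).
Every remaining group overlaps one of these, and no 5 of the listed groups are pairwise disjoint, so 4 is the maximum.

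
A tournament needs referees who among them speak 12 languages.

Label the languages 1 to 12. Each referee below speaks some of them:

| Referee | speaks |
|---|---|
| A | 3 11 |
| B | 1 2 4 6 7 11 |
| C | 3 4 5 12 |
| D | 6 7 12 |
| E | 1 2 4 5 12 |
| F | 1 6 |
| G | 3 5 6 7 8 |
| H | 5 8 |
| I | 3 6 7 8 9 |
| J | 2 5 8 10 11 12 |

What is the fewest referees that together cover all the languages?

3

E and I and J together: E ∪ I ∪ J = {1, 2, 3, 4, 5, 6, 7, 8, 9, 10, 11, 12} — every language is covered.
Only I contains 9, so I is forced; the remaining 7 languages need at least 2 more referees (each remaining referee adds at most 5) — so at least 3 referees are needed, and 3 is optimal.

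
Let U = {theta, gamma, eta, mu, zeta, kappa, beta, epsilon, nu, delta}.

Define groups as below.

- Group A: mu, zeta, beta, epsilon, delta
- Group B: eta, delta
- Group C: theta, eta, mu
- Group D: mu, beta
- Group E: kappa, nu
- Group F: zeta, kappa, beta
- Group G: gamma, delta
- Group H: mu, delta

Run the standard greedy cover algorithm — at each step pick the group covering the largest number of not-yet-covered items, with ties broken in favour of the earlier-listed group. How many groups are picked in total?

Greedy: pick A (covers 5 new) → pick C (covers 2 new) → pick E (covers 2 new) → pick G (covers 1 new). Total picks: 4.

4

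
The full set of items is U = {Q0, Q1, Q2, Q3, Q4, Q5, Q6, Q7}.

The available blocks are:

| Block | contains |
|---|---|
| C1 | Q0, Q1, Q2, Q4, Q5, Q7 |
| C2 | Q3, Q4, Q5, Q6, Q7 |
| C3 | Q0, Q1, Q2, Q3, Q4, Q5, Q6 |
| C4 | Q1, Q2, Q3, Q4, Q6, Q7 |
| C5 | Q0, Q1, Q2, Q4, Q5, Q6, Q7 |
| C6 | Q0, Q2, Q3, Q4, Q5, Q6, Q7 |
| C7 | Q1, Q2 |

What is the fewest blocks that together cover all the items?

2

Take {C6, C7}. Their union is {Q0, Q1, Q2, Q3, Q4, Q5, Q6, Q7}, which is all 8 items.
No single block has all 8 items (the largest, C3, has 7), so 2 is optimal.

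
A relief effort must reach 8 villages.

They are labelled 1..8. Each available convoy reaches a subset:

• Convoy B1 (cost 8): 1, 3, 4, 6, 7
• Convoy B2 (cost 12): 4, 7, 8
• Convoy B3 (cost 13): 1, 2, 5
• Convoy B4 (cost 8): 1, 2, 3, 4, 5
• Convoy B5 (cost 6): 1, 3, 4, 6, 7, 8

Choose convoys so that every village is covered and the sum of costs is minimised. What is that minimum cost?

B4, B5 together cover every village (B4 ∪ B5 = {1, 2, 3, 4, 5, 6, 7, 8}); total cost 8 + 6 = 14.
No covering selection has total cost below 14.

14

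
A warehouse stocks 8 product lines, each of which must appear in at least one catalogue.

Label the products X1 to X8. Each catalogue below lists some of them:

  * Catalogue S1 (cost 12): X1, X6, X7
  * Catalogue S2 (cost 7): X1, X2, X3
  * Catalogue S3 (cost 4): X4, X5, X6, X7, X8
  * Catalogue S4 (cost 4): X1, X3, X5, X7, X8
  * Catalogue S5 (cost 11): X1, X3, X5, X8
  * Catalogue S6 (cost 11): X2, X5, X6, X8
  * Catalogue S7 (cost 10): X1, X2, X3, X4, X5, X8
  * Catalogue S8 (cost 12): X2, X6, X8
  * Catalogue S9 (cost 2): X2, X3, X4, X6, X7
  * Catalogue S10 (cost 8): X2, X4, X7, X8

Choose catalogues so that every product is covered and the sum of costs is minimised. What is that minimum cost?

6

S4, S9 together cover every product (S4 ∪ S9 = {X1, X2, X3, X4, X5, X6, X7, X8}); total cost 4 + 2 = 6.
No covering selection has total cost below 6.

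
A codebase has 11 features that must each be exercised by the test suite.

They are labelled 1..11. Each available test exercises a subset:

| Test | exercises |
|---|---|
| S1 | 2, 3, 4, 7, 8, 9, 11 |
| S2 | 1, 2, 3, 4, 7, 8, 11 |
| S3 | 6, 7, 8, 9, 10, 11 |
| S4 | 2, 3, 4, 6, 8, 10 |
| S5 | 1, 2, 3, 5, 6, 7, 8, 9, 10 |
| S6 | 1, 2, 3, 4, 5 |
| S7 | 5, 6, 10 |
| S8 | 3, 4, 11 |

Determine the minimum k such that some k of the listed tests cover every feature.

Take {S3, S6}. Their union is {1, 2, 3, 4, 5, 6, 7, 8, 9, 10, 11}, which is all 11 features.
No single test has all 11 features (the largest, S5, has 9), so 2 is optimal.

2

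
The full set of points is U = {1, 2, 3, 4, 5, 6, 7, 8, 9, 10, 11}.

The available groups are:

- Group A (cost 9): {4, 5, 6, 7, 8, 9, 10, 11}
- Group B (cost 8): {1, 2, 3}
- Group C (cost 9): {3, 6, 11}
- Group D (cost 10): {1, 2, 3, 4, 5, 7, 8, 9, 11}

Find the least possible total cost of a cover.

A, B together cover every point (A ∪ B = {1, 2, 3, 4, 5, 6, 7, 8, 9, 10, 11}); total cost 9 + 8 = 17.
The greedy pick D, A costs 19; no covering selection beats 17.

17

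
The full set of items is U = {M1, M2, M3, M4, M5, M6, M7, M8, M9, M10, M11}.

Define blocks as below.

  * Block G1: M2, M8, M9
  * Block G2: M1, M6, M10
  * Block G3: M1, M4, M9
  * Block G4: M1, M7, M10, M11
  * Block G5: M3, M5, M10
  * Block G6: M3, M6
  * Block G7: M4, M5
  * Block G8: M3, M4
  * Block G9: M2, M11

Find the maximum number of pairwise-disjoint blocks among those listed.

4

G1, G4, G6, G7 are pairwise disjoint (G1={M2,M8,M9}; G4={M1,M7,M10,M11}; G6={M3,M6}; G7={M4,M5}).
Every remaining block overlaps one of these, and no 5 of the listed blocks are pairwise disjoint, so 4 is the maximum.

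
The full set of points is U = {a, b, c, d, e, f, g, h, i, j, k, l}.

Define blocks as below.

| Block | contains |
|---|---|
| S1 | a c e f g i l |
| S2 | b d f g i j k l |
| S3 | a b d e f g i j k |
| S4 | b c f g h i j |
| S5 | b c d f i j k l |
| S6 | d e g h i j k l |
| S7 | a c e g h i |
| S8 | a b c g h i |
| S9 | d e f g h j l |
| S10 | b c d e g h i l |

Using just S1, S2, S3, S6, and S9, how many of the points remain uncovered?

0

Union of S1, S2, S3, S6, S9 = {a, b, c, d, e, f, g, h, i, j, k, l} — that's every point, so 0 are uncovered.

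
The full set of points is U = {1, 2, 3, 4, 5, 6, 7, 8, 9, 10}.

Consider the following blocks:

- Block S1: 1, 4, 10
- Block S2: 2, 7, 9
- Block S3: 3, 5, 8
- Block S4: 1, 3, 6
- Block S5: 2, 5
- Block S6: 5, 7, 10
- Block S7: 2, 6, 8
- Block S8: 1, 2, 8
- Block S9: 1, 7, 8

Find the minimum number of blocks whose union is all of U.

Take {S1, S2, S3, S7}. Their union is {1, 2, 3, 4, 5, 6, 7, 8, 9, 10}, which is all 10 points.
Each block has at most 3 points, and 3·3 = 9 < 10 — so at least 4 blocks are needed, and 4 is optimal.

4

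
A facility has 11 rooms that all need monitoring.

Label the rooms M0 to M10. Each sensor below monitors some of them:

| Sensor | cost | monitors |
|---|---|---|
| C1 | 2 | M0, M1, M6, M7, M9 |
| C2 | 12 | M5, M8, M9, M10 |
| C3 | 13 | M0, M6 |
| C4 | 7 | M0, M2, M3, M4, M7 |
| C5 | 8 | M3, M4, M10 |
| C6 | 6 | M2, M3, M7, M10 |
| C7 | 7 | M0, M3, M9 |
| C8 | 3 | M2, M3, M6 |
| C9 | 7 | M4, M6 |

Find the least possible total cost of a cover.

C1, C2, C4 together cover every room (C1 ∪ C2 ∪ C4 = {M0, M1, M2, M3, M4, M5, M6, M7, M8, M9, M10}); total cost 2 + 12 + 7 = 21.
The greedy pick C1, C8, C2, C4 costs 24; no covering selection beats 21.

21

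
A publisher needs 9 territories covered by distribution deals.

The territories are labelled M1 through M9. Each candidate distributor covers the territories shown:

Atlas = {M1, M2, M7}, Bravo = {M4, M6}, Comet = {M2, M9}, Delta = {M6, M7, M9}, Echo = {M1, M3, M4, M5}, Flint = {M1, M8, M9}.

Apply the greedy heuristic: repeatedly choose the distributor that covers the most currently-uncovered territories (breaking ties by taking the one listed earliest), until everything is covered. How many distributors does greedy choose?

Greedy: pick Echo (covers 4 new) → pick Delta (covers 3 new) → pick Atlas (covers 1 new) → pick Flint (covers 1 new). Total picks: 4.

4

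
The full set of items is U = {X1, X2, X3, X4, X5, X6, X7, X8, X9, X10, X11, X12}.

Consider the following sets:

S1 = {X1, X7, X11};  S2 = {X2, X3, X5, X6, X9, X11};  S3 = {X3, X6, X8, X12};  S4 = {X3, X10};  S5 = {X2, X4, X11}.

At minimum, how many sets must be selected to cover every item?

5

S1 and S2 and S3 and S4 and S5 together: S1 ∪ S2 ∪ S3 ∪ S4 ∪ S5 = {X1, X2, X3, X4, X5, X6, X7, X8, X9, X10, X11, X12} — every item is covered.
No 4 of the 5 sets cover everything (all 5 combinations miss at least one item), so 5 is optimal.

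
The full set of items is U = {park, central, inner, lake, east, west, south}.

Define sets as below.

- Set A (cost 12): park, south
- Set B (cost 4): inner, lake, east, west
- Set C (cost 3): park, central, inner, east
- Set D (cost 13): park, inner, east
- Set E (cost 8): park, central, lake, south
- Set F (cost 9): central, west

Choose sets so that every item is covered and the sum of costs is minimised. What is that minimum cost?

12

B, E together cover every item (B ∪ E = {park, central, inner, lake, east, west, south}); total cost 4 + 8 = 12.
The greedy pick C, B, E costs 15; no covering selection beats 12.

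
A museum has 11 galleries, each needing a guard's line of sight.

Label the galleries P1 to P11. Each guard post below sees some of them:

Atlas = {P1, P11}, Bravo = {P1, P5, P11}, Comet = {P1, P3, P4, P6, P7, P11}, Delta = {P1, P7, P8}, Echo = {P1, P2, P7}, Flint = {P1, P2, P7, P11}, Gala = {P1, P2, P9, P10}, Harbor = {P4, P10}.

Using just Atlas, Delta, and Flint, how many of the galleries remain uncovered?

Union of Atlas, Delta, Flint = {P1, P2, P7, P8, P11}.
Not covered: P3, P4, P5, P6, P9, P10 — 6 galleries.

6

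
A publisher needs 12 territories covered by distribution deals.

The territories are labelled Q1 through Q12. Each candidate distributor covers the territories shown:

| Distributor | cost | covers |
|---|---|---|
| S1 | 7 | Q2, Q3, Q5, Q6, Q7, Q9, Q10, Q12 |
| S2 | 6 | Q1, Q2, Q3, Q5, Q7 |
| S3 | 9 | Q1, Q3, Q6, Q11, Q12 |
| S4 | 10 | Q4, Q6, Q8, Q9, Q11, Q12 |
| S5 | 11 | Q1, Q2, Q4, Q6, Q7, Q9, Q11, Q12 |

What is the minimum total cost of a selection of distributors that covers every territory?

23

S1, S2, S4 together cover every territory (S1 ∪ S2 ∪ S4 = {Q1, Q2, Q3, Q4, Q5, Q6, Q7, Q8, Q9, Q10, Q11, Q12}); total cost 7 + 6 + 10 = 23.
No covering selection has total cost below 23.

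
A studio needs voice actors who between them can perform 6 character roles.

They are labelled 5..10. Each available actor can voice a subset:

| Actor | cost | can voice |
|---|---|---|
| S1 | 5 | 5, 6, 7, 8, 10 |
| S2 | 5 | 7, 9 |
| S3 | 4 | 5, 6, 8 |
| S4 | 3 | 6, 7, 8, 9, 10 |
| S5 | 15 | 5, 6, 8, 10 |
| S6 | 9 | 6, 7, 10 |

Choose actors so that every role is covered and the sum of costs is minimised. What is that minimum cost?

S3, S4 together cover every role (S3 ∪ S4 = {5, 6, 7, 8, 9, 10}); total cost 4 + 3 = 7.
No covering selection has total cost below 7.

7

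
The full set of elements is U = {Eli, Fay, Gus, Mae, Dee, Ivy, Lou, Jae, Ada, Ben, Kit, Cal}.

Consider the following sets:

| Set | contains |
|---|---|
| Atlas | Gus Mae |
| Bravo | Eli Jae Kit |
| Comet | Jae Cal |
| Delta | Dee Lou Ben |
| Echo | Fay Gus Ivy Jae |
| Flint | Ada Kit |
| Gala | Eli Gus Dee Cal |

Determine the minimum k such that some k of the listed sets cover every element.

Take {Atlas, Delta, Echo, Flint, Gala}. Their union is {Eli, Fay, Gus, Mae, Dee, Ivy, Lou, Jae, Ada, Ben, Kit, Cal}, which is all 12 elements.
Only Atlas contains Mae, so Atlas is forced; the remaining 10 elements need at least 4 more sets (each remaining set adds at most 3) — so at least 5 sets are needed, and 5 is optimal.

5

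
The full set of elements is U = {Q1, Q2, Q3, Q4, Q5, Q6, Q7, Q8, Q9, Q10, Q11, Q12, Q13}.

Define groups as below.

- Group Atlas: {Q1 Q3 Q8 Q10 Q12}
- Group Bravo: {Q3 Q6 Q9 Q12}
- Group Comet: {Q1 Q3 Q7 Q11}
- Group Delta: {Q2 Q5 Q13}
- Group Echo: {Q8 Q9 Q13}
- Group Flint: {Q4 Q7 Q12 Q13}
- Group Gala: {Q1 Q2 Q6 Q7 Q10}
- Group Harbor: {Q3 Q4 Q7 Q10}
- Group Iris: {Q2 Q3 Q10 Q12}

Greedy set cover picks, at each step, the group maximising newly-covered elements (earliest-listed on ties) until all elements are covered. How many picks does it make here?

5

Greedy: pick Atlas (covers 5 new) → pick Delta (covers 3 new) → pick Bravo (covers 2 new) → pick Comet (covers 2 new) → pick Flint (covers 1 new). Total picks: 5.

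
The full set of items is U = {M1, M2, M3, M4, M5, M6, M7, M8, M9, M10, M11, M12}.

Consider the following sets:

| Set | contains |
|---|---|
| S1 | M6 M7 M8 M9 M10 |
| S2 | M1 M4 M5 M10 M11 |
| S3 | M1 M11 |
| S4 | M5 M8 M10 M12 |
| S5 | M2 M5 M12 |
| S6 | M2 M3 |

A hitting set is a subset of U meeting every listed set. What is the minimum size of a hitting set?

The 3 items {M1, M2, M8} hit every set.
The sets S3, S4, S6 are pairwise disjoint, so any hitting set needs a separate item for each — at least 3. Hence 3 is optimal.

3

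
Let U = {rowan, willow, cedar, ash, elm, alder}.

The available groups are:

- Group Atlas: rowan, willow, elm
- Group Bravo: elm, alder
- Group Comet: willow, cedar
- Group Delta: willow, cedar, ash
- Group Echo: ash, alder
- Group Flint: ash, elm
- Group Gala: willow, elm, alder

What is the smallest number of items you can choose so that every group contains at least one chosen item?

Take H = {willow, elm, alder}. Each listed group contains at least one of these, so H is a hitting set of size 3.
No choice of 2 items meets every group, so 3 is the minimum.

3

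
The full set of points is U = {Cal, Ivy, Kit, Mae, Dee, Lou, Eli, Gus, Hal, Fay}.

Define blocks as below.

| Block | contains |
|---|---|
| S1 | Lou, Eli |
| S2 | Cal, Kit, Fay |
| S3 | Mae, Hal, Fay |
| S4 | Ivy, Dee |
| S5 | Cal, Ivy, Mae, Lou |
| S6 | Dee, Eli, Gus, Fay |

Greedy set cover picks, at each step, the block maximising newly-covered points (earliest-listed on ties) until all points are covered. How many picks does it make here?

Greedy: pick S5 (covers 4 new) → pick S6 (covers 4 new) → pick S2 (covers 1 new) → pick S3 (covers 1 new). Total picks: 4.

4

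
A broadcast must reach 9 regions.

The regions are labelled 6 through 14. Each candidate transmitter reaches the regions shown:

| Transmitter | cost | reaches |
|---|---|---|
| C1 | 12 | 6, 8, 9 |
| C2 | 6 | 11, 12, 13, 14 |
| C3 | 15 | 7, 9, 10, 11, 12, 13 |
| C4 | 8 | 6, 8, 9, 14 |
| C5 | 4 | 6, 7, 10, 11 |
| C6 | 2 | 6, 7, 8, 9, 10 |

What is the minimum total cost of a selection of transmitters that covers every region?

8

C2, C6 together cover every region (C2 ∪ C6 = {6, 7, 8, 9, 10, 11, 12, 13, 14}); total cost 6 + 2 = 8.
No covering selection has total cost below 8.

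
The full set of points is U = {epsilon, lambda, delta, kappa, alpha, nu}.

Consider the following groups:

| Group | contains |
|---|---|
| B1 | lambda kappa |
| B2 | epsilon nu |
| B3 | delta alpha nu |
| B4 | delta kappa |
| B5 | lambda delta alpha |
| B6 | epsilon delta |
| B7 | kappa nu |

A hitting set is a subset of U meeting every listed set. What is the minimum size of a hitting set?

Take H = {lambda, delta, nu}. Each listed group contains at least one of these, so H is a hitting set of size 3.
No choice of 2 points meets every group, so 3 is the minimum.

3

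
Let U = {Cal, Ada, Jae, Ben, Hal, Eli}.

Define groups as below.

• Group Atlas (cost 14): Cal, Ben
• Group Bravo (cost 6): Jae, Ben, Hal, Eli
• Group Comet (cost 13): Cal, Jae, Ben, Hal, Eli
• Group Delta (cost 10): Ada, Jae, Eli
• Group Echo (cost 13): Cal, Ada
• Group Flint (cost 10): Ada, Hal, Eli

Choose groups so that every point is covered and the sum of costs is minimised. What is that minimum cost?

19

Bravo, Echo together cover every point (Bravo ∪ Echo = {Cal, Ada, Jae, Ben, Hal, Eli}); total cost 6 + 13 = 19.
No covering selection has total cost below 19.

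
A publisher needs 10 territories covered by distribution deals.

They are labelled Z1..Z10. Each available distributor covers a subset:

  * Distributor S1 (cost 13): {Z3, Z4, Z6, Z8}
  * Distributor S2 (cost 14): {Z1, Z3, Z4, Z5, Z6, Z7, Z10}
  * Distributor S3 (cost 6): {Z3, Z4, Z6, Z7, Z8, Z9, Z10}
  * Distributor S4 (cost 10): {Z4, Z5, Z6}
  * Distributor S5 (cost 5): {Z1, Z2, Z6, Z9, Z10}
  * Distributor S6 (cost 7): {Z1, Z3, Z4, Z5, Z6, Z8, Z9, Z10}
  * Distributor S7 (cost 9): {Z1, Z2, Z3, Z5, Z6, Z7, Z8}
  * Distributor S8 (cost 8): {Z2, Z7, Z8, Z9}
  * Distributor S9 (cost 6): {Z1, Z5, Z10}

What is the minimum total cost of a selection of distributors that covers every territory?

15

S6, S8 together cover every territory (S6 ∪ S8 = {Z1, Z2, Z3, Z4, Z5, Z6, Z7, Z8, Z9, Z10}); total cost 7 + 8 = 15.
The greedy pick S3, S5, S9 costs 17; no covering selection beats 15.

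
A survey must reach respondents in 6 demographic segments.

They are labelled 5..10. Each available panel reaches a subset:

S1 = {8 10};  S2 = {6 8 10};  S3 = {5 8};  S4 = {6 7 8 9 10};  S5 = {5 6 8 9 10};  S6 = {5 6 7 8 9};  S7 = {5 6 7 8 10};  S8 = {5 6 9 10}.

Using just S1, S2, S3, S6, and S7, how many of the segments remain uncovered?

0

Union of S1, S2, S3, S6, S7 = {5, 6, 7, 8, 9, 10} — that's every segment, so 0 are uncovered.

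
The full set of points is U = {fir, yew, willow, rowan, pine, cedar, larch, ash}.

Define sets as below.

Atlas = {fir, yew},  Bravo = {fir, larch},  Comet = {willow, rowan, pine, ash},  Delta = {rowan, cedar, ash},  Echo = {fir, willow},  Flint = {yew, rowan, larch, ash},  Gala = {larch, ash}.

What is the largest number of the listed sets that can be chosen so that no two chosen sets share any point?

Echo, Flint are pairwise disjoint (Echo={fir,willow}; Flint={yew,rowan,larch,ash}).
Every remaining set overlaps one of these, and no 3 of the listed sets are pairwise disjoint, so 2 is the maximum.

2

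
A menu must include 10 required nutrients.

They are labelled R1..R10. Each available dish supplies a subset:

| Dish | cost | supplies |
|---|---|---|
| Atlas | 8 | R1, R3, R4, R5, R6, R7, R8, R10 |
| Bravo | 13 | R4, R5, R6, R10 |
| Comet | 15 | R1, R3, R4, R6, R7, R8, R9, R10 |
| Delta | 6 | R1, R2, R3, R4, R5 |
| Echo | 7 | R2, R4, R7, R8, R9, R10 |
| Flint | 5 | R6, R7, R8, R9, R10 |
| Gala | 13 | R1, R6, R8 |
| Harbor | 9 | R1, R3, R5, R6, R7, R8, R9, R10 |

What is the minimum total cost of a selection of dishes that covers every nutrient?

Delta, Flint together cover every nutrient (Delta ∪ Flint = {R1, R2, R3, R4, R5, R6, R7, R8, R9, R10}); total cost 6 + 5 = 11.
The greedy pick Atlas, Echo costs 15; no covering selection beats 11.

11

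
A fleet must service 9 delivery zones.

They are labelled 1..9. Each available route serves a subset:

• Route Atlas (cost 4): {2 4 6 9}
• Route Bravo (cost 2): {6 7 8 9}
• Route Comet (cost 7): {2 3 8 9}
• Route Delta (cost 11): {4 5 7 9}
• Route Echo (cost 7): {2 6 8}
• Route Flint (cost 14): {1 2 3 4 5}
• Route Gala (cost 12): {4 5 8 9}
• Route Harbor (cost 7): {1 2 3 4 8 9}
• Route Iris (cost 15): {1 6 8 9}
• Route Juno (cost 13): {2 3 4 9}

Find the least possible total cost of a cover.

Bravo, Flint together cover every zone (Bravo ∪ Flint = {1, 2, 3, 4, 5, 6, 7, 8, 9}); total cost 2 + 14 = 16.
The greedy pick Bravo, Harbor, Delta costs 20; no covering selection beats 16.

16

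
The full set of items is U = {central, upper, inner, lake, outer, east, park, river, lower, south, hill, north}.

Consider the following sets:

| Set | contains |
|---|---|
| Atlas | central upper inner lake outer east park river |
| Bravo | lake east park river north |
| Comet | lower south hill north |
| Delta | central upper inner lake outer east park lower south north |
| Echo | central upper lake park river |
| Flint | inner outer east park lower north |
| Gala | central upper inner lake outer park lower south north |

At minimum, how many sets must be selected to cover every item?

2

Atlas and Comet together: Atlas ∪ Comet = {central, upper, inner, lake, outer, east, park, river, lower, south, hill, north} — every item is covered.
No single set has all 12 items (the largest, Delta, has 10), so 2 is optimal.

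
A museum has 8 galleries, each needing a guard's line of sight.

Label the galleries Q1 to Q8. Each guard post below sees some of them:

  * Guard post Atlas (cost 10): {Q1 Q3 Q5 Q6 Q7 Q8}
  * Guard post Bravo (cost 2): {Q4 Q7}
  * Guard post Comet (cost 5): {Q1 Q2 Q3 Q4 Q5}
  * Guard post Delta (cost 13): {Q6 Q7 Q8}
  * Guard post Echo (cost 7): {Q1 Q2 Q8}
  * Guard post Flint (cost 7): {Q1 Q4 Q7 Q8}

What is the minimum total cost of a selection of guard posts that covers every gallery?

15

Atlas, Comet together cover every gallery (Atlas ∪ Comet = {Q1, Q2, Q3, Q4, Q5, Q6, Q7, Q8}); total cost 10 + 5 = 15.
The greedy pick Bravo, Comet, Atlas costs 17; no covering selection beats 15.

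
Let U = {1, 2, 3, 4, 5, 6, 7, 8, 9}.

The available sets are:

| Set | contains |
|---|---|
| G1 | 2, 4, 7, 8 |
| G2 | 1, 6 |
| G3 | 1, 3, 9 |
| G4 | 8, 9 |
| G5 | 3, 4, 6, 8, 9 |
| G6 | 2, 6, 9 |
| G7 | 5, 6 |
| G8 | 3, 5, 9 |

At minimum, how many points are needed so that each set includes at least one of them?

3

H = {3, 6, 8} meets every set (each contains at least one member of H), and |H| = 3.
The sets G1, G3, G7 are pairwise disjoint, so any hitting set needs a separate point for each — at least 3. Hence 3 is optimal.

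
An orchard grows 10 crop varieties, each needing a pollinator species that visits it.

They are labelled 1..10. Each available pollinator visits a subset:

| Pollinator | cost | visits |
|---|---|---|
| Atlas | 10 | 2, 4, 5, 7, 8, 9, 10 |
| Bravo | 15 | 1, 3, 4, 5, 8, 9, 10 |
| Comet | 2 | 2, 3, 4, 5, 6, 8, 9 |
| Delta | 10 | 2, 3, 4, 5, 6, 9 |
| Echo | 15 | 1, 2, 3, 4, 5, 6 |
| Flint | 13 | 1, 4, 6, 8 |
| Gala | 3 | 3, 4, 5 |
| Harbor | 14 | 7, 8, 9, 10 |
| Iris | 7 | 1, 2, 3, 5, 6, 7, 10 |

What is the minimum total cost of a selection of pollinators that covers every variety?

9

Comet, Iris together cover every variety (Comet ∪ Iris = {1, 2, 3, 4, 5, 6, 7, 8, 9, 10}); total cost 2 + 7 = 9.
No covering selection has total cost below 9.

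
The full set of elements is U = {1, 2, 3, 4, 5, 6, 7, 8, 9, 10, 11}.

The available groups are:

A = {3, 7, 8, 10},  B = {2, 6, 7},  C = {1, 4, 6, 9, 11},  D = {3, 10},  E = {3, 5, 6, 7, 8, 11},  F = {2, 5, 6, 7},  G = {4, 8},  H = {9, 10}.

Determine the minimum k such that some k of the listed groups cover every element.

3

A, C, and F cover everything between them: the union {1, 2, 3, 4, 5, 6, 7, 8, 9, 10, 11} is all of U.
Only C contains 1, so C is forced; the remaining 6 elements need at least 2 more groups (each remaining group adds at most 4) — so at least 3 groups are needed, and 3 is optimal.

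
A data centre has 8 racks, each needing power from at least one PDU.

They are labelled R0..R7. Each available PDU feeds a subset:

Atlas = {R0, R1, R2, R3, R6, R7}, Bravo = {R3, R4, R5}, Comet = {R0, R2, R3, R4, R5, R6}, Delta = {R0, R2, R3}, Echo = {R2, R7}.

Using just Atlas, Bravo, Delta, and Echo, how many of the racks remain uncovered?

0

Union of Atlas, Bravo, Delta, Echo = {R0, R1, R2, R3, R4, R5, R6, R7} — that's every rack, so 0 are uncovered.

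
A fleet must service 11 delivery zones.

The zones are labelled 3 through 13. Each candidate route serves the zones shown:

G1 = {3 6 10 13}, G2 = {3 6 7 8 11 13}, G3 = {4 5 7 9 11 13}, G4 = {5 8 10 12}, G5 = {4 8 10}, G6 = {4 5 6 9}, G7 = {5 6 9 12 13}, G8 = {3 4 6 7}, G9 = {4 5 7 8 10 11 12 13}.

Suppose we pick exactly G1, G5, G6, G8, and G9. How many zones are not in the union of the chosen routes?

0

Union of G1, G5, G6, G8, G9 = {3, 4, 5, 6, 7, 8, 9, 10, 11, 12, 13} — that's every zone, so 0 are uncovered.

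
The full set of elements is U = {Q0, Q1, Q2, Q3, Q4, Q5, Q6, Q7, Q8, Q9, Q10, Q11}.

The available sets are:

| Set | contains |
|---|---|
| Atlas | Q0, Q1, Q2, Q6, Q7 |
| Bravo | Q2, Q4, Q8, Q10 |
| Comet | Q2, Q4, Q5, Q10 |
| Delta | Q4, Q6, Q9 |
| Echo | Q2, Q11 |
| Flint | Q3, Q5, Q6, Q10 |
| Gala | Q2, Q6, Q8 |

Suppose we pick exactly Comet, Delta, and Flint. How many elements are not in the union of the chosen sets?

Union of Comet, Delta, Flint = {Q2, Q3, Q4, Q5, Q6, Q9, Q10}.
Not covered: Q0, Q1, Q7, Q8, Q11 — 5 elements.

5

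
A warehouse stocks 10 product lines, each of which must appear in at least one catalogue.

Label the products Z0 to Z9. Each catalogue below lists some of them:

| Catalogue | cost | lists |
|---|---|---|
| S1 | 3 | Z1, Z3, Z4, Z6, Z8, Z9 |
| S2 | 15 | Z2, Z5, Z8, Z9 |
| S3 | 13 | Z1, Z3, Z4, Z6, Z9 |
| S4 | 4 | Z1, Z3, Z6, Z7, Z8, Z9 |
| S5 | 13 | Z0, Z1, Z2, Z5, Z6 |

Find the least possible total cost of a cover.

20

S1, S4, S5 together cover every product (S1 ∪ S4 ∪ S5 = {Z0, Z1, Z2, Z3, Z4, Z5, Z6, Z7, Z8, Z9}); total cost 3 + 4 + 13 = 20.
No covering selection has total cost below 20.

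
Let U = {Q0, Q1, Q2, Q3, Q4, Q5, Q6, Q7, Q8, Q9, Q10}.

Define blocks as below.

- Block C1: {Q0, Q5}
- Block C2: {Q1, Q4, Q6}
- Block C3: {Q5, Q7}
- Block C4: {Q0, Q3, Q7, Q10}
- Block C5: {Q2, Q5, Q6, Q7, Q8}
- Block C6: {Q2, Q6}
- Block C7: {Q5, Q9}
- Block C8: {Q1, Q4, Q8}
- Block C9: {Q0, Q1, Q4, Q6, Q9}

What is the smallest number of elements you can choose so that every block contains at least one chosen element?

H = {Q2, Q4, Q5, Q7} meets every block (each contains at least one member of H), and |H| = 4.
The blocks C4, C6, C7, C8 are pairwise disjoint, so any hitting set needs a separate element for each — at least 4. Hence 4 is optimal.

4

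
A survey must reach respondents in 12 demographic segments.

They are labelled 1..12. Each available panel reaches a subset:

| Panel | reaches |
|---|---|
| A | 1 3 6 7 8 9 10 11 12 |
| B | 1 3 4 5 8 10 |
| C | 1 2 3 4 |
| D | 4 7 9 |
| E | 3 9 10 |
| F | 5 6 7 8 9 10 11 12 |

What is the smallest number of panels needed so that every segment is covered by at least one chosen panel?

C and F together: C ∪ F = {1, 2, 3, 4, 5, 6, 7, 8, 9, 10, 11, 12} — every segment is covered.
No single panel has all 12 segments (the largest, A, has 9), so 2 is optimal.

2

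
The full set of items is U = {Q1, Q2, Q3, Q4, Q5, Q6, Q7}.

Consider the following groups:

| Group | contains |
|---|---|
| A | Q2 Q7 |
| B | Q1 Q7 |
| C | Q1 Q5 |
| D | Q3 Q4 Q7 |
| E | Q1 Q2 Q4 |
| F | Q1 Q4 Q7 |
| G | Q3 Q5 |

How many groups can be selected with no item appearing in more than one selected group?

B, G are pairwise disjoint (B={Q1,Q7}; G={Q3,Q5}).
Every remaining group overlaps one of these, and no 3 of the listed groups are pairwise disjoint, so 2 is the maximum.

2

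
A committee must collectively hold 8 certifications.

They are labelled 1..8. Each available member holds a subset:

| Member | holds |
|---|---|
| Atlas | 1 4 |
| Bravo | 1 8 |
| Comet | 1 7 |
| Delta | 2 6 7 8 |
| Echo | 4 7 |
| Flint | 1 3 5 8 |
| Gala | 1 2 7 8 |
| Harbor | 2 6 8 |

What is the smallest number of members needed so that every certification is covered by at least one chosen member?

Delta and Echo and Flint together: Delta ∪ Echo ∪ Flint = {1, 2, 3, 4, 5, 6, 7, 8} — every certification is covered.
Only Flint contains 3, so Flint is forced; the remaining 4 certifications need at least 2 more members (each remaining member adds at most 3) — so at least 3 members are needed, and 3 is optimal.

3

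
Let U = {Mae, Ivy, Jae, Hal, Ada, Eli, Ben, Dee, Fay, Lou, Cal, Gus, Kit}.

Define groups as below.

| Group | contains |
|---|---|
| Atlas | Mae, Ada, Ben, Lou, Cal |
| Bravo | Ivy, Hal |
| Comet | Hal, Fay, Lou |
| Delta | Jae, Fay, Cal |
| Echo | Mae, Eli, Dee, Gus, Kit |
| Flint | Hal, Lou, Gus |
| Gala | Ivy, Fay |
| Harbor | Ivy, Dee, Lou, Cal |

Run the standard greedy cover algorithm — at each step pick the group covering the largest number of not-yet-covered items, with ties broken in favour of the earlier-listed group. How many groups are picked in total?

4

Greedy: pick Atlas (covers 5 new) → pick Echo (covers 4 new) → pick Bravo (covers 2 new) → pick Delta (covers 2 new). Total picks: 4.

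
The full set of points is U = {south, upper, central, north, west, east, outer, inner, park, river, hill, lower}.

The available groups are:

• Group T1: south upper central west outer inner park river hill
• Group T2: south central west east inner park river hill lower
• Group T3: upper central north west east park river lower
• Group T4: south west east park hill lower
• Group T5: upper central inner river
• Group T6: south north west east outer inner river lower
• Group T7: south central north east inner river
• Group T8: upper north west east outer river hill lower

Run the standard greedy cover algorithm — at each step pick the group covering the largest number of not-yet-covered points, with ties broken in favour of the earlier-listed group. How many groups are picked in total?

2

Greedy: pick T1 (covers 9 new) → pick T3 (covers 3 new). Total picks: 2.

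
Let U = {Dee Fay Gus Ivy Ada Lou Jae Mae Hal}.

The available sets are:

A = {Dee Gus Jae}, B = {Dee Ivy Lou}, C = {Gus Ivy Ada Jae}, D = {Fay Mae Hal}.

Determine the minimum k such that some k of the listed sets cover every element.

B, C, and D cover everything between them: the union {Dee, Fay, Gus, Ivy, Ada, Lou, Jae, Mae, Hal} is all of U.
Each set has at most 4 elements, and 2·4 = 8 < 9 — so at least 3 sets are needed, and 3 is optimal.

3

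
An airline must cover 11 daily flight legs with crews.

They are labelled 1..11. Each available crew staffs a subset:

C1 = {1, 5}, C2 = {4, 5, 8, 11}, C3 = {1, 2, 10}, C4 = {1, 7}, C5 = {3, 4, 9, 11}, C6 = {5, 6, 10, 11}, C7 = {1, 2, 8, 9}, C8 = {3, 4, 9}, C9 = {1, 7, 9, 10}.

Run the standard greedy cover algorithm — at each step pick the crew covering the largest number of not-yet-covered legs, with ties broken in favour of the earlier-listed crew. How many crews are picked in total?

Greedy: pick C2 (covers 4 new) → pick C9 (covers 4 new) → pick C3 (covers 1 new) → pick C5 (covers 1 new) → pick C6 (covers 1 new). Total picks: 5.
(The true minimum cover uses only 4 crews, so greedy is not optimal here.)

5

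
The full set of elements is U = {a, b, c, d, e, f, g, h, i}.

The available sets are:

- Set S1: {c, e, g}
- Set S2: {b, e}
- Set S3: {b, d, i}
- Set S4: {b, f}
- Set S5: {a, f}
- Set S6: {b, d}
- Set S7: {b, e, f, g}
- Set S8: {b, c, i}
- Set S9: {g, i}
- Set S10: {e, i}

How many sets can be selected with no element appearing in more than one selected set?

3

S5, S6, S9 are pairwise disjoint (S5={a,f}; S6={b,d}; S9={g,i}).
Every remaining set overlaps one of these, and no 4 of the listed sets are pairwise disjoint, so 3 is the maximum.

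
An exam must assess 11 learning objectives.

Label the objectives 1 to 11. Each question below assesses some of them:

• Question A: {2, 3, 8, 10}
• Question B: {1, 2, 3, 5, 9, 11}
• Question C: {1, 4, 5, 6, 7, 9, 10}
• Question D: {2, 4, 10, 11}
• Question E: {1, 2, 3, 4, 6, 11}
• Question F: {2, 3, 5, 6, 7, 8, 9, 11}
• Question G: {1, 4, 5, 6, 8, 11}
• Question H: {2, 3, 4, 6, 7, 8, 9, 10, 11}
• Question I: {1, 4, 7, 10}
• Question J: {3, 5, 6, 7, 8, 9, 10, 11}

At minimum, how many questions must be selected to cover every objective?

B and H together: B ∪ H = {1, 2, 3, 4, 5, 6, 7, 8, 9, 10, 11} — every objective is covered.
No single question has all 11 objectives (the largest, H, has 9), so 2 is optimal.

2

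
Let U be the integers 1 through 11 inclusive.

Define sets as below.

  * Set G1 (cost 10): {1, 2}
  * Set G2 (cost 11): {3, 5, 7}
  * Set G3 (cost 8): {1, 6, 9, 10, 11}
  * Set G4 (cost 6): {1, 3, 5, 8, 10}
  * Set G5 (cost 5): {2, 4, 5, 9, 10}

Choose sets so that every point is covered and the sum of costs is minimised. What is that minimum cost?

G2, G3, G4, G5 together cover every point (G2 ∪ G3 ∪ G4 ∪ G5 = {1, 2, 3, 4, 5, 6, 7, 8, 9, 10, 11}); total cost 11 + 8 + 6 + 5 = 30.
No covering selection has total cost below 30.

30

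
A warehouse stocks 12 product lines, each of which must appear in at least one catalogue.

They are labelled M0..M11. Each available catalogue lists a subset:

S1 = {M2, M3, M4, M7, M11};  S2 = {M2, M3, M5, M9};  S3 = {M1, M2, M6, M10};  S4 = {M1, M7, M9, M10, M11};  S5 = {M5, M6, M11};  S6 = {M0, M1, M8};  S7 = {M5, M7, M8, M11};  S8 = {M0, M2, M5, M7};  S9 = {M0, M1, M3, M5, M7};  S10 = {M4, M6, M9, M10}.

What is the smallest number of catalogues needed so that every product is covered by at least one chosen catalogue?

4

Take {S7, S8, S9, S10}. Their union is {M0, M1, M2, M3, M4, M5, M6, M7, M8, M9, M10, M11}, which is all 12 products.
No 3 of the 10 catalogues cover everything (all 120 combinations miss at least one product), so 4 is optimal.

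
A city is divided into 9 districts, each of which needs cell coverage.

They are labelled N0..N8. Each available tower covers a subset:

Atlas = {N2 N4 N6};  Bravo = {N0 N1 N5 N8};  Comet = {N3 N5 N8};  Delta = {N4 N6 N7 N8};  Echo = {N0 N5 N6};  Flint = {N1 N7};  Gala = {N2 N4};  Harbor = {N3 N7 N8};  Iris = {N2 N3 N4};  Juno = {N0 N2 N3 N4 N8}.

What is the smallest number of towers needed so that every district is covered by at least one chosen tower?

Bravo and Delta and Iris together: Bravo ∪ Delta ∪ Iris = {N0, N1, N2, N3, N4, N5, N6, N7, N8} — every district is covered.
No 2 of the 10 towers cover everything (all 45 combinations miss at least one district), so 3 is optimal.

3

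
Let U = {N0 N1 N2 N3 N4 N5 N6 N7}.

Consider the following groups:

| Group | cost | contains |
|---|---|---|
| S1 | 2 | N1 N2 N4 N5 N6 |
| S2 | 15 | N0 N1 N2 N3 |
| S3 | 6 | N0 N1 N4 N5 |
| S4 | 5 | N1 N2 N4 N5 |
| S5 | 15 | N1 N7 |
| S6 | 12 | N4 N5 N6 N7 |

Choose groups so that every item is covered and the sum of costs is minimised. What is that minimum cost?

S2, S6 together cover every item (S2 ∪ S6 = {N0, N1, N2, N3, N4, N5, N6, N7}); total cost 15 + 12 = 27.
The greedy pick S1, S3, S6, S2 costs 35; no covering selection beats 27.

27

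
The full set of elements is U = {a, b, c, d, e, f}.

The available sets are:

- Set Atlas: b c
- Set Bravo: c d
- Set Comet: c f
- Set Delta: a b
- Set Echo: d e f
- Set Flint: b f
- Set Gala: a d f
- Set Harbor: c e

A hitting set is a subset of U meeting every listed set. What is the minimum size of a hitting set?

H = {a, c, f} meets every set (each contains at least one member of H), and |H| = 3.
No choice of 2 elements meets every set, so 3 is the minimum.

3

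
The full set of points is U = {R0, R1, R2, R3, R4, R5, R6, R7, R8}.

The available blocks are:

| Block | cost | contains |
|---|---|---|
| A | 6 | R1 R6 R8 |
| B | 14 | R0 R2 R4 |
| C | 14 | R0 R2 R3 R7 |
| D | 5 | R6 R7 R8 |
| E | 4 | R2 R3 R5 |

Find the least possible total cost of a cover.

29

A, B, D, E together cover every point (A ∪ B ∪ D ∪ E = {R0, R1, R2, R3, R4, R5, R6, R7, R8}); total cost 6 + 14 + 5 + 4 = 29.
No covering selection has total cost below 29.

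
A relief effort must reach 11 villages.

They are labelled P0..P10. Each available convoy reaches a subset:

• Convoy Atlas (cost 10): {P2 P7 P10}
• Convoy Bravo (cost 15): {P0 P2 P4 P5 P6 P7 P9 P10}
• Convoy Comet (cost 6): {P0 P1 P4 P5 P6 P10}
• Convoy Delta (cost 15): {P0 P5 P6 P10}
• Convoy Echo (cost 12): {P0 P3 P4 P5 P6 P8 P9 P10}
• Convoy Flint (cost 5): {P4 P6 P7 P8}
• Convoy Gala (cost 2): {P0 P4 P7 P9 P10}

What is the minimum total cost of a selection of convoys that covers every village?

Atlas, Comet, Echo together cover every village (Atlas ∪ Comet ∪ Echo = {P0, P1, P2, P3, P4, P5, P6, P7, P8, P9, P10}); total cost 10 + 6 + 12 = 28.
The greedy pick Gala, Comet, Flint, Atlas, Echo costs 35; no covering selection beats 28.

28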